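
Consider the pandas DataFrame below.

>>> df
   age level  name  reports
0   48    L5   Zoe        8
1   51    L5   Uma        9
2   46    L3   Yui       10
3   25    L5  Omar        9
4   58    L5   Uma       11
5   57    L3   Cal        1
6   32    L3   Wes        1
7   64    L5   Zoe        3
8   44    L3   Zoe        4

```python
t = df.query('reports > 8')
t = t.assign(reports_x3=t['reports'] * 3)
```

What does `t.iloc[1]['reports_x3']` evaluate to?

filter rows where reports > 8:
   age level  name  reports
1   51    L5   Uma        9
2   46    L3   Yui       10
3   25    L5  Omar        9
4   58    L5   Uma       11
add column reports_x3 = t['reports'] * 3:
   age level  name  reports  reports_x3
1   51    L5   Uma        9          27
2   46    L3   Yui       10          30
3   25    L5  Omar        9          27
4   58    L5   Uma       11          33
Reading off the value at position 1, column 'reports_x3', we get 30.

30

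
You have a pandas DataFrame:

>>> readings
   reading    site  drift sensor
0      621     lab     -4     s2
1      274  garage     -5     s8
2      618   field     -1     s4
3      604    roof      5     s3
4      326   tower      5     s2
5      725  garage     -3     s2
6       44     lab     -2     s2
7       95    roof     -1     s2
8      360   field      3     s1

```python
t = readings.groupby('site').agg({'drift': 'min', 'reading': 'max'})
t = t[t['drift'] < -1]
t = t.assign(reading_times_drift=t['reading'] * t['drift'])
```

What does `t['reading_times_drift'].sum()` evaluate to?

group by site: min(drift), max(reading):
        drift  reading
site                  
field      -1      618
garage     -5      725
lab        -4      621
roof       -1      604
tower       5      326
filter rows where drift < -1:
        drift  reading
site                  
garage     -5      725
lab        -4      621
add column reading_times_drift = t['reading'] * t['drift']:
        drift  reading  reading_times_drift
site                                       
garage     -5      725                -3625
lab        -4      621                -2484
The sum of column 'reading_times_drift' is -6109.

-6109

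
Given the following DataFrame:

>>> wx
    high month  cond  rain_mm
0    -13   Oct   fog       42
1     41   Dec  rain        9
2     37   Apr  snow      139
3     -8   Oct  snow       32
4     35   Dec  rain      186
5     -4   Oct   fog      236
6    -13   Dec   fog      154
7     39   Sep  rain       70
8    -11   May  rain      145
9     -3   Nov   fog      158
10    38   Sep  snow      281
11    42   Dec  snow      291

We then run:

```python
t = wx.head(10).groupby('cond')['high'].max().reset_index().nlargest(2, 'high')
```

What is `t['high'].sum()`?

78

take first 10 rows:
   high month  cond  rain_mm
0   -13   Oct   fog       42
1    41   Dec  rain        9
2    37   Apr  snow      139
3    -8   Oct  snow       32
4    35   Dec  rain      186
5    -4   Oct   fog      236
6   -13   Dec   fog      154
7    39   Sep  rain       70
8   -11   May  rain      145
9    -3   Nov   fog      158
group by cond, max of high:
cond
fog     -3
rain    41
snow    37
Name: high, dtype: int64
reset_index():
   cond  high
0   fog    -3
1  rain    41
2  snow    37
take 2 rows with largest high:
   cond  high
1  rain    41
2  snow    37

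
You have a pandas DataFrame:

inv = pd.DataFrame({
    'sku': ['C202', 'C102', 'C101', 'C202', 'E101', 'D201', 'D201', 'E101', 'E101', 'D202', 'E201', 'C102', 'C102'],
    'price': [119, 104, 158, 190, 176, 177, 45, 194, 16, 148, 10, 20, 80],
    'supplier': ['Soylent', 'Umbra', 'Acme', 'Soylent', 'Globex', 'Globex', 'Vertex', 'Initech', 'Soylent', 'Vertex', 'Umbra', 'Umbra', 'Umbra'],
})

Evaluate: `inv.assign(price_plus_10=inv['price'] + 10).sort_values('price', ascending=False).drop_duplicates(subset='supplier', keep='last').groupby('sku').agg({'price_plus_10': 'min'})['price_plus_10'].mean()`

67.25

add column price_plus_10 = inv['price'] + 10:
     sku  price supplier  price_plus_10
0   C202    119  Soylent            129
1   C102    104    Umbra            114
2   C101    158     Acme            168
3   C202    190  Soylent            200
4   E101    176   Globex            186
5   D201    177   Globex            187
6   D201     45   Vertex             55
7   E101    194  Initech            204
8   E101     16  Soylent             26
9   D202    148   Vertex            158
10  E201     10    Umbra             20
11  C102     20    Umbra             30
12  C102     80    Umbra             90
sort by price descending:
     sku  price supplier  price_plus_10
7   E101    194  Initech            204
3   C202    190  Soylent            200
5   D201    177   Globex            187
4   E101    176   Globex            186
2   C101    158     Acme            168
9   D202    148   Vertex            158
0   C202    119  Soylent            129
1   C102    104    Umbra            114
12  C102     80    Umbra             90
6   D201     45   Vertex             55
11  C102     20    Umbra             30
8   E101     16  Soylent             26
10  E201     10    Umbra             20
drop duplicate supplier (keep=last):
     sku  price supplier  price_plus_10
7   E101    194  Initech            204
4   E101    176   Globex            186
2   C101    158     Acme            168
6   D201     45   Vertex             55
8   E101     16  Soylent             26
10  E201     10    Umbra             20
group by sku, min of price_plus_10:
      price_plus_10
sku                
C101            168
D201             55
E101             26
E201             20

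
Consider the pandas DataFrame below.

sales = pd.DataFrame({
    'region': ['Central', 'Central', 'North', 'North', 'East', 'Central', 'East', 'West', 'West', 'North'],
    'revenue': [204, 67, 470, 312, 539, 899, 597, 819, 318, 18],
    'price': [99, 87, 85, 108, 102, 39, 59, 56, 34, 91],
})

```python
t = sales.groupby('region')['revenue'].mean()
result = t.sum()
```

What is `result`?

group by region, mean of revenue:
region
Central    390.000000
East       568.000000
North      266.666667
West       568.500000
Name: revenue, dtype: float64
Taking the sum of the resulting series gives 1793.16666667.

1793.16666667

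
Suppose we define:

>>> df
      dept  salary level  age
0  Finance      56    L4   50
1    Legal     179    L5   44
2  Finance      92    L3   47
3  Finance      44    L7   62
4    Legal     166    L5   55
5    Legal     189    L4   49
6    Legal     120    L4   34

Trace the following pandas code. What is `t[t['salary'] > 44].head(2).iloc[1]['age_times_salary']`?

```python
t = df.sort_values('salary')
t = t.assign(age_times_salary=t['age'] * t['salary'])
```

sort by salary:
      dept  salary level  age
3  Finance      44    L7   62
0  Finance      56    L4   50
2  Finance      92    L3   47
6    Legal     120    L4   34
4    Legal     166    L5   55
1    Legal     179    L5   44
5    Legal     189    L4   49
add column age_times_salary = t['age'] * t['salary']:
      dept  salary level  age  age_times_salary
3  Finance      44    L7   62              2728
0  Finance      56    L4   50              2800
2  Finance      92    L3   47              4324
6    Legal     120    L4   34              4080
4    Legal     166    L5   55              9130
1    Legal     179    L5   44              7876
5    Legal     189    L4   49              9261
filter rows where salary > 44:
      dept  salary level  age  age_times_salary
0  Finance      56    L4   50              2800
2  Finance      92    L3   47              4324
6    Legal     120    L4   34              4080
4    Legal     166    L5   55              9130
1    Legal     179    L5   44              7876
5    Legal     189    L4   49              9261
take first 2 rows:
      dept  salary level  age  age_times_salary
0  Finance      56    L4   50              2800
2  Finance      92    L3   47              4324
Then the value at position 1, column 'age_times_salary': 4324

4324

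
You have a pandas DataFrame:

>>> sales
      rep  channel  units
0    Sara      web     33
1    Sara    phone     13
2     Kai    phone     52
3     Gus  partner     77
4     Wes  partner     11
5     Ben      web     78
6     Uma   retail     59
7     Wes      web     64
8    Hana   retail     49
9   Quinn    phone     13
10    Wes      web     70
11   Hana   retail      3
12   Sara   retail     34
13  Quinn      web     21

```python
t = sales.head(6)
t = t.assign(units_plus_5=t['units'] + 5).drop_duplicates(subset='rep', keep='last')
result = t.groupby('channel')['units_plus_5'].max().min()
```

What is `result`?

take first 6 rows:
    rep  channel  units
0  Sara      web     33
1  Sara    phone     13
2   Kai    phone     52
3   Gus  partner     77
4   Wes  partner     11
5   Ben      web     78
add column units_plus_5 = t['units'] + 5:
    rep  channel  units  units_plus_5
0  Sara      web     33            38
1  Sara    phone     13            18
2   Kai    phone     52            57
3   Gus  partner     77            82
4   Wes  partner     11            16
5   Ben      web     78            83
drop duplicate rep (keep=last):
    rep  channel  units  units_plus_5
1  Sara    phone     13            18
2   Kai    phone     52            57
3   Gus  partner     77            82
4   Wes  partner     11            16
5   Ben      web     78            83
group by channel, max of units_plus_5:
channel
partner    82
phone      57
web        83
Name: units_plus_5, dtype: int64
The min of the resulting series is 57.

57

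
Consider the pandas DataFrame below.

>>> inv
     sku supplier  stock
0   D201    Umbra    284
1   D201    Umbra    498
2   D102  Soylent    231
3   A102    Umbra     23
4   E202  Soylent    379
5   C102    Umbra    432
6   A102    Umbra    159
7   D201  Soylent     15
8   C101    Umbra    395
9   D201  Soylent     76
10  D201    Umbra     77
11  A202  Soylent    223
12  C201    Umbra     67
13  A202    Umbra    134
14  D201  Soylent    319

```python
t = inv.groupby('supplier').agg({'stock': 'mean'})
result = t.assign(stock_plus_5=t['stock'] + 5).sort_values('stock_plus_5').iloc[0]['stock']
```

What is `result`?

group by supplier, mean of stock:
               stock
supplier            
Soylent   207.166667
Umbra     229.888889
add column stock_plus_5 = t['stock'] + 5:
               stock  stock_plus_5
supplier                          
Soylent   207.166667    212.166667
Umbra     229.888889    234.888889
sort by stock_plus_5:
               stock  stock_plus_5
supplier                          
Soylent   207.166667    212.166667
Umbra     229.888889    234.888889
value at position 0, column 'stock' → 207.166666667

207.166666667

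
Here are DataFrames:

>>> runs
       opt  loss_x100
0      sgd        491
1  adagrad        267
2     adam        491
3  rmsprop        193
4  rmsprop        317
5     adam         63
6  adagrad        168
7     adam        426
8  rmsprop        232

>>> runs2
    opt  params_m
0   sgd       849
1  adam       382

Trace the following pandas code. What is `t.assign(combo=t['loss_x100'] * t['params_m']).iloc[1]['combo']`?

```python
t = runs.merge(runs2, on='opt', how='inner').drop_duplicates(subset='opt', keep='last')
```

162732

merge on 'opt' (how='inner') → 4 rows:
    opt  loss_x100  params_m
0   sgd        491       849
1  adam        491       382
2  adam         63       382
3  adam        426       382
drop duplicate opt (keep=last):
    opt  loss_x100  params_m
0   sgd        491       849
3  adam        426       382
add column combo = t['loss_x100'] * t['params_m']:
    opt  loss_x100  params_m   combo
0   sgd        491       849  416859
3  adam        426       382  162732
Reading off the value at position 1, column 'combo', we get 162732.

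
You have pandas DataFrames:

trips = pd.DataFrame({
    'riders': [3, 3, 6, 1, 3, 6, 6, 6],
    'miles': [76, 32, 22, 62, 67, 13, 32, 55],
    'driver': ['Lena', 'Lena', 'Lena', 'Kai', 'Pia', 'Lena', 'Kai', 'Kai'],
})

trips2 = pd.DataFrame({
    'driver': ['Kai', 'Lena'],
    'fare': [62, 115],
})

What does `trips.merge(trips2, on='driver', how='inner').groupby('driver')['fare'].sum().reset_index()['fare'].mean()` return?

323.0

merge on 'driver' (how='inner') → 7 rows:
   riders  miles driver  fare
0       3     76   Lena   115
1       3     32   Lena   115
2       6     22   Lena   115
3       1     62    Kai    62
4       6     13   Lena   115
5       6     32    Kai    62
6       6     55    Kai    62
group by driver, sum of fare:
driver
Kai     186
Lena    460
Name: fare, dtype: int64
reset_index():
  driver  fare
0    Kai   186
1   Lena   460
mean of column 'fare' → 323.0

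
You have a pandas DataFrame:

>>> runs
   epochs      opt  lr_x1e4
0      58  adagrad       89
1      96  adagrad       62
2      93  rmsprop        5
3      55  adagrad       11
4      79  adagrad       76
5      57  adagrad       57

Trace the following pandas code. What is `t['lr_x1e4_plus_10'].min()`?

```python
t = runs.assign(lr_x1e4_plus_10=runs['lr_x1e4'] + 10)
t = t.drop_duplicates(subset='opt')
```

15

add column lr_x1e4_plus_10 = runs['lr_x1e4'] + 10:
   epochs      opt  lr_x1e4  lr_x1e4_plus_10
0      58  adagrad       89               99
1      96  adagrad       62               72
2      93  rmsprop        5               15
3      55  adagrad       11               21
4      79  adagrad       76               86
5      57  adagrad       57               67
drop duplicate opt (keep=first):
   epochs      opt  lr_x1e4  lr_x1e4_plus_10
0      58  adagrad       89               99
2      93  rmsprop        5               15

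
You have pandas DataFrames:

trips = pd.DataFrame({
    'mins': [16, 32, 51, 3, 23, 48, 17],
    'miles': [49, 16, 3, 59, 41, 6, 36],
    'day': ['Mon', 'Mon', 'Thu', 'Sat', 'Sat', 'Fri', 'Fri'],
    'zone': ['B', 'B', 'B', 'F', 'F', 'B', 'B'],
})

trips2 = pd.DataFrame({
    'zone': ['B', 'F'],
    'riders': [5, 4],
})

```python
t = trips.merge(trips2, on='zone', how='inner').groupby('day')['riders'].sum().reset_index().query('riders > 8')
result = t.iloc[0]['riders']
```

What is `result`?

merge on 'zone' (how='inner') → 7 rows:
   mins  miles  day zone  riders
0    16     49  Mon    B       5
1    32     16  Mon    B       5
2    51      3  Thu    B       5
3     3     59  Sat    F       4
4    23     41  Sat    F       4
5    48      6  Fri    B       5
6    17     36  Fri    B       5
group by day, sum of riders:
day
Fri    10
Mon    10
Sat     8
Thu     5
Name: riders, dtype: int64
reset_index():
   day  riders
0  Fri      10
1  Mon      10
2  Sat       8
3  Thu       5
filter rows where riders > 8:
   day  riders
0  Fri      10
1  Mon      10
So iloc[0]['riders'] = 10.

10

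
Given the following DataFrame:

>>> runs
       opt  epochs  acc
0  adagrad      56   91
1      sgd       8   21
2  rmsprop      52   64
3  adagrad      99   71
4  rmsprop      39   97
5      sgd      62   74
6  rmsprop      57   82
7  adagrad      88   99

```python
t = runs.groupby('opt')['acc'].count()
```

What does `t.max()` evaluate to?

group by opt, count of acc:
opt
adagrad    3
rmsprop    3
sgd        2
Name: acc, dtype: int64

3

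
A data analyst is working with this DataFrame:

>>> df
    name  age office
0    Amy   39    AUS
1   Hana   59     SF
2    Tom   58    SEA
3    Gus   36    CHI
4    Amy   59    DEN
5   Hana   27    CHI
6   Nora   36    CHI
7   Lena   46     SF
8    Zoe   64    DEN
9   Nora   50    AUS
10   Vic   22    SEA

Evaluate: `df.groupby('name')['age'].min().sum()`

328

group by name, min of age:
name
Amy     39
Gus     36
Hana    27
Lena    46
Nora    36
Tom     58
Vic     22
Zoe     64
Name: age, dtype: int64
So sum() = 328.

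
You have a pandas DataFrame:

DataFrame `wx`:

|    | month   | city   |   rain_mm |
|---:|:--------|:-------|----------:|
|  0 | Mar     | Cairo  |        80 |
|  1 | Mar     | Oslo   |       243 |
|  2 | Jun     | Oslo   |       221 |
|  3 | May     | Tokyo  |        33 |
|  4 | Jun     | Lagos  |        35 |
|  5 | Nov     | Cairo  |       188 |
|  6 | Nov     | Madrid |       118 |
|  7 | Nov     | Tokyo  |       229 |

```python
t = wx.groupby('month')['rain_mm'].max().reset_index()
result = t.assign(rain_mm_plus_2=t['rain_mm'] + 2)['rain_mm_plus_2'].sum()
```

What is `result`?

734

group by month, max of rain_mm:
month
Jun    221
Mar    243
May     33
Nov    229
Name: rain_mm, dtype: int64
reset_index():
  month  rain_mm
0   Jun      221
1   Mar      243
2   May       33
3   Nov      229
add column rain_mm_plus_2 = t['rain_mm'] + 2:
  month  rain_mm  rain_mm_plus_2
0   Jun      221             223
1   Mar      243             245
2   May       33              35
3   Nov      229             231
Taking the sum of column 'rain_mm_plus_2' gives 734.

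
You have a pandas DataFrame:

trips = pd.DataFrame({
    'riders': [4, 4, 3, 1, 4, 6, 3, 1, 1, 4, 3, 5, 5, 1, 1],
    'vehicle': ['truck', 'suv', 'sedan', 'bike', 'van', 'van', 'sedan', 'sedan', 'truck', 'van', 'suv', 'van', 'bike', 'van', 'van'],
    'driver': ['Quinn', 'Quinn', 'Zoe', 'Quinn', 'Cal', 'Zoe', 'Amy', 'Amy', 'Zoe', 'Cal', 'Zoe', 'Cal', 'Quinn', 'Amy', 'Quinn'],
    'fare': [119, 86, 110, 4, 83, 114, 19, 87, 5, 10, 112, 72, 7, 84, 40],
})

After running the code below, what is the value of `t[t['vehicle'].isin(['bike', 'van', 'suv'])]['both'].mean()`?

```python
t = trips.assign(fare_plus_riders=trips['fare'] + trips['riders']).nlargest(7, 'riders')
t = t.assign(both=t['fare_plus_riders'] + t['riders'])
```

71.3333333333

add column fare_plus_riders = trips['fare'] + trips['riders']:
    riders vehicle driver  fare  fare_plus_riders
0        4   truck  Quinn   119               123
1        4     suv  Quinn    86                90
2        3   sedan    Zoe   110               113
3        1    bike  Quinn     4                 5
4        4     van    Cal    83                87
5        6     van    Zoe   114               120
6        3   sedan    Amy    19                22
7        1   sedan    Amy    87                88
8        1   truck    Zoe     5                 6
9        4     van    Cal    10                14
10       3     suv    Zoe   112               115
11       5     van    Cal    72                77
12       5    bike  Quinn     7                12
13       1     van    Amy    84                85
14       1     van  Quinn    40                41
take 7 rows with largest riders:
    riders vehicle driver  fare  fare_plus_riders
5        6     van    Zoe   114               120
11       5     van    Cal    72                77
12       5    bike  Quinn     7                12
0        4   truck  Quinn   119               123
1        4     suv  Quinn    86                90
4        4     van    Cal    83                87
9        4     van    Cal    10                14
add column both = t['fare_plus_riders'] + t['riders']:
    riders vehicle driver  fare  fare_plus_riders  both
5        6     van    Zoe   114               120   126
11       5     van    Cal    72                77    82
12       5    bike  Quinn     7                12    17
0        4   truck  Quinn   119               123   127
1        4     suv  Quinn    86                90    94
4        4     van    Cal    83                87    91
9        4     van    Cal    10                14    18
filter rows where vehicle in ['bike', 'van', 'suv']:
    riders vehicle driver  fare  fare_plus_riders  both
5        6     van    Zoe   114               120   126
11       5     van    Cal    72                77    82
12       5    bike  Quinn     7                12    17
1        4     suv  Quinn    86                90    94
4        4     van    Cal    83                87    91
9        4     van    Cal    10                14    18
Reading off the mean of column 'both', we get 71.3333333333.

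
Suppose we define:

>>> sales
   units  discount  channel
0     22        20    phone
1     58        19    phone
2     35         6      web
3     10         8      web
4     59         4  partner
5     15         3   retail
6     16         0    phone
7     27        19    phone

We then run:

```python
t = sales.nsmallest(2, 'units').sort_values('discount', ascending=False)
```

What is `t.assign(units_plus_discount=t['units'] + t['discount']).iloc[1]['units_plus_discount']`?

take 2 rows with smallest units:
   units  discount channel
3     10         8     web
5     15         3  retail
sort by discount descending:
   units  discount channel
3     10         8     web
5     15         3  retail
add column units_plus_discount = t['units'] + t['discount']:
   units  discount channel  units_plus_discount
3     10         8     web                   18
5     15         3  retail                   18
So iloc[1]['units_plus_discount'] = 18.

18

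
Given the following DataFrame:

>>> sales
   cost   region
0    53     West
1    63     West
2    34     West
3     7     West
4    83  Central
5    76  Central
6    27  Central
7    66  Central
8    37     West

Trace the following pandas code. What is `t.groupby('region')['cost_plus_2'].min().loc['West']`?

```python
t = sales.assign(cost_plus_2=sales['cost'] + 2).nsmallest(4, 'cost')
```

9

add column cost_plus_2 = sales['cost'] + 2:
   cost   region  cost_plus_2
0    53     West           55
1    63     West           65
2    34     West           36
3     7     West            9
4    83  Central           85
5    76  Central           78
6    27  Central           29
7    66  Central           68
8    37     West           39
take 4 rows with smallest cost:
   cost   region  cost_plus_2
3     7     West            9
6    27  Central           29
2    34     West           36
8    37     West           39
group by region, min of cost_plus_2:
region
Central    29
West        9
Name: cost_plus_2, dtype: int64
Hence 9.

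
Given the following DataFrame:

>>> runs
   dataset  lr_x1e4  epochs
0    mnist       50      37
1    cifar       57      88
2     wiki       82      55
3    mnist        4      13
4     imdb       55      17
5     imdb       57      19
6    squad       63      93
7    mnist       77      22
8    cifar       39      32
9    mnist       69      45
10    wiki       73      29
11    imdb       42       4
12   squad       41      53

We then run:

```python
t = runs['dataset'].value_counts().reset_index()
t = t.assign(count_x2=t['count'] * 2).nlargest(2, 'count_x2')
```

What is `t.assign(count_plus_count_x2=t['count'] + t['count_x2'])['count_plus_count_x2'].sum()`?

value_counts of dataset:
dataset
mnist    4
imdb     3
cifar    2
wiki     2
squad    2
Name: count, dtype: int64
reset_index():
  dataset  count
0   mnist      4
1    imdb      3
2   cifar      2
3    wiki      2
4   squad      2
add column count_x2 = t['count'] * 2:
  dataset  count  count_x2
0   mnist      4         8
1    imdb      3         6
2   cifar      2         4
3    wiki      2         4
4   squad      2         4
take 2 rows with largest count_x2:
  dataset  count  count_x2
0   mnist      4         8
1    imdb      3         6
add column count_plus_count_x2 = t['count'] + t['count_x2']:
  dataset  count  count_x2  count_plus_count_x2
0   mnist      4         8                   12
1    imdb      3         6                    9

21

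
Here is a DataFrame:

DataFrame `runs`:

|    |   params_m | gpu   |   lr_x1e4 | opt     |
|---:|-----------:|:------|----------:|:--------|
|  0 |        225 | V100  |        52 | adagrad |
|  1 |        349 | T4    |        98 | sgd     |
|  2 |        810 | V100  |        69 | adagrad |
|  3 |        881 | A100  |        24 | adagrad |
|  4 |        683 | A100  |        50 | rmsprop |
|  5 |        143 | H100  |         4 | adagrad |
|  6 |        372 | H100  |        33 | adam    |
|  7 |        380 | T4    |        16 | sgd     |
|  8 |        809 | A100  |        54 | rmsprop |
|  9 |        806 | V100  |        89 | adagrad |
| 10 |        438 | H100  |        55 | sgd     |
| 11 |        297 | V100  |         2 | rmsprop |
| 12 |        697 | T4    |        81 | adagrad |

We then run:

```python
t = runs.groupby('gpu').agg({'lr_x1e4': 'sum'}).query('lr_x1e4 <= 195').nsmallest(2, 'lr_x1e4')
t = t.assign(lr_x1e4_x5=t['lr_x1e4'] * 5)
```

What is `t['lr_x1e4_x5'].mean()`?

550.0

group by gpu, sum of lr_x1e4:
      lr_x1e4
gpu          
A100      128
H100       92
T4        195
V100      212
filter rows where lr_x1e4 <= 195:
      lr_x1e4
gpu          
A100      128
H100       92
T4        195
take 2 rows with smallest lr_x1e4:
      lr_x1e4
gpu          
H100       92
A100      128
add column lr_x1e4_x5 = t['lr_x1e4'] * 5:
      lr_x1e4  lr_x1e4_x5
gpu                      
H100       92         460
A100      128         640
Taking the mean of column 'lr_x1e4_x5' gives 550.0.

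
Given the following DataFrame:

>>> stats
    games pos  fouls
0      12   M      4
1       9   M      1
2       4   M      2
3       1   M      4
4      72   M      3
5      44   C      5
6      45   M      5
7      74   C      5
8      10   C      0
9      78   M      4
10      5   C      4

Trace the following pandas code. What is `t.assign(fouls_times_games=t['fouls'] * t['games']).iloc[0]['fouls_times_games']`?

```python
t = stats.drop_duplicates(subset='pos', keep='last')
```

312

drop duplicate pos (keep=last):
    games pos  fouls
9      78   M      4
10      5   C      4
add column fouls_times_games = t['fouls'] * t['games']:
    games pos  fouls  fouls_times_games
9      78   M      4                312
10      5   C      4                 20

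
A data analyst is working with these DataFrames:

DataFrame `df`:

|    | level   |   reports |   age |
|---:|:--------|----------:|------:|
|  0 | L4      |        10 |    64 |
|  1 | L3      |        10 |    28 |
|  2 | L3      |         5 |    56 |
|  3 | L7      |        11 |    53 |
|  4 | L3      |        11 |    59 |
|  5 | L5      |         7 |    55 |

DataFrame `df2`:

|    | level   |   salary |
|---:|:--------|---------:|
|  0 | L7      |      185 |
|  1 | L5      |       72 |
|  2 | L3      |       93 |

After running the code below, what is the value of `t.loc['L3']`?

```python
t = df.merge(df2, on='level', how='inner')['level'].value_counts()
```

3

merge on 'level' (how='inner') → 5 rows:
  level  reports  age  salary
0    L3       10   28      93
1    L3        5   56      93
2    L7       11   53     185
3    L3       11   59      93
4    L5        7   55      72
value_counts of level:
level
L3    3
L7    1
L5    1
Name: count, dtype: int64
Hence 3.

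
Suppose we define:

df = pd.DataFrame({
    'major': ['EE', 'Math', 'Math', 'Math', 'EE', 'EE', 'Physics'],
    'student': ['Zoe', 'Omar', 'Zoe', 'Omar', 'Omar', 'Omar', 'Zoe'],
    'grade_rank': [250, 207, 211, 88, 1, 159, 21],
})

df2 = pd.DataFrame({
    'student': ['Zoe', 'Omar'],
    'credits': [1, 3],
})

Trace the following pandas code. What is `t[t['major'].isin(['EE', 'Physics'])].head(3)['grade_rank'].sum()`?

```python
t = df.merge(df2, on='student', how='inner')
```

merge on 'student' (how='inner') → 7 rows:
     major student  grade_rank  credits
0       EE     Zoe         250        1
1     Math    Omar         207        3
2     Math     Zoe         211        1
3     Math    Omar          88        3
4       EE    Omar           1        3
5       EE    Omar         159        3
6  Physics     Zoe          21        1
filter rows where major in ['EE', 'Physics']:
     major student  grade_rank  credits
0       EE     Zoe         250        1
4       EE    Omar           1        3
5       EE    Omar         159        3
6  Physics     Zoe          21        1
take first 3 rows:
  major student  grade_rank  credits
0    EE     Zoe         250        1
4    EE    Omar           1        3
5    EE    Omar         159        3
Finally, sum of column 'grade_rank' = 410.

410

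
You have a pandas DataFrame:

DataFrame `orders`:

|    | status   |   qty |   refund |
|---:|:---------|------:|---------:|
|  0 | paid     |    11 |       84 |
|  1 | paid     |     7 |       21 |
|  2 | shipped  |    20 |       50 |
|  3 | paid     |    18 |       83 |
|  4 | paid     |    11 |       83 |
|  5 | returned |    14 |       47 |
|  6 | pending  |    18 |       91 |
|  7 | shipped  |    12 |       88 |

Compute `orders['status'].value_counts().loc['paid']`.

value_counts of status:
status
paid        4
shipped     2
returned    1
pending     1
Name: count, dtype: int64

4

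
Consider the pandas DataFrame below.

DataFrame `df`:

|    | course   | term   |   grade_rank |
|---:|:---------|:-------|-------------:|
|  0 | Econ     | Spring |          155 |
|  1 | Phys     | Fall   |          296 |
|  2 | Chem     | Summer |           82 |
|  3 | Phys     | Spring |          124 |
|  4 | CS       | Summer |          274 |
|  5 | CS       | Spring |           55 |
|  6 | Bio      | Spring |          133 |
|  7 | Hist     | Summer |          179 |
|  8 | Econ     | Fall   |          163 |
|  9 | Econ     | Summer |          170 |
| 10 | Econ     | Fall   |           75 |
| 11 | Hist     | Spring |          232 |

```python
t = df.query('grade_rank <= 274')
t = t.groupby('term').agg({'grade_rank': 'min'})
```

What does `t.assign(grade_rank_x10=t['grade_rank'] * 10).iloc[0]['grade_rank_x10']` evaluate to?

filter rows where grade_rank <= 274:
   course    term  grade_rank
0    Econ  Spring         155
2    Chem  Summer          82
3    Phys  Spring         124
4      CS  Summer         274
5      CS  Spring          55
6     Bio  Spring         133
7    Hist  Summer         179
8    Econ    Fall         163
9    Econ  Summer         170
10   Econ    Fall          75
11   Hist  Spring         232
group by term, min of grade_rank:
        grade_rank
term              
Fall            75
Spring          55
Summer          82
add column grade_rank_x10 = t['grade_rank'] * 10:
        grade_rank  grade_rank_x10
term                              
Fall            75             750
Spring          55             550
Summer          82             820
value at position 0, column 'grade_rank_x10' → 750

750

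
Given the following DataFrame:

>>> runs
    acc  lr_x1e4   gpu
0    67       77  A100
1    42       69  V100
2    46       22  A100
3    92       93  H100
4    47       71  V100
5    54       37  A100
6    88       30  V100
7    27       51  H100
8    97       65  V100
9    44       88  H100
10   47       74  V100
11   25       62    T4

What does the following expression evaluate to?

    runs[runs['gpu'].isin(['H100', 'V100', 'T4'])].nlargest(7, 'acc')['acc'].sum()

457

filter rows where gpu in ['H100', 'V100', 'T4']:
    acc  lr_x1e4   gpu
1    42       69  V100
3    92       93  H100
4    47       71  V100
6    88       30  V100
7    27       51  H100
8    97       65  V100
9    44       88  H100
10   47       74  V100
11   25       62    T4
take 7 rows with largest acc:
    acc  lr_x1e4   gpu
8    97       65  V100
3    92       93  H100
6    88       30  V100
4    47       71  V100
10   47       74  V100
9    44       88  H100
1    42       69  V100
Reading off the sum of column 'acc', we get 457.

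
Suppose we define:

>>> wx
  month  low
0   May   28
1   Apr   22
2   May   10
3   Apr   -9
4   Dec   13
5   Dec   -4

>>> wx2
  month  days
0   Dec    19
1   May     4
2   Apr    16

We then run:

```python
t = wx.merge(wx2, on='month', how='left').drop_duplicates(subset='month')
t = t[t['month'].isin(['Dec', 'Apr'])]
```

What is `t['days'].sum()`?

merge on 'month' (how='left') → 6 rows:
  month  low  days
0   May   28     4
1   Apr   22    16
2   May   10     4
3   Apr   -9    16
4   Dec   13    19
5   Dec   -4    19
drop duplicate month (keep=first):
  month  low  days
0   May   28     4
1   Apr   22    16
4   Dec   13    19
filter rows where month in ['Dec', 'Apr']:
  month  low  days
1   Apr   22    16
4   Dec   13    19
The sum of column 'days' is 35.

35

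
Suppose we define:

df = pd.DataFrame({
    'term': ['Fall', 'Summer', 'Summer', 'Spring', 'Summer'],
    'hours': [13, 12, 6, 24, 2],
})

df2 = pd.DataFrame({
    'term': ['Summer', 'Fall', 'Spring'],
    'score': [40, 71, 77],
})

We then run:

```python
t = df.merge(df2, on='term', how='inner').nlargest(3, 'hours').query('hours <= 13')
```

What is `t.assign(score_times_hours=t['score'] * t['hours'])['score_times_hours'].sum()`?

merge on 'term' (how='inner') → 5 rows:
     term  hours  score
0    Fall     13     71
1  Summer     12     40
2  Summer      6     40
3  Spring     24     77
4  Summer      2     40
take 3 rows with largest hours:
     term  hours  score
3  Spring     24     77
0    Fall     13     71
1  Summer     12     40
filter rows where hours <= 13:
     term  hours  score
0    Fall     13     71
1  Summer     12     40
add column score_times_hours = t['score'] * t['hours']:
     term  hours  score  score_times_hours
0    Fall     13     71                923
1  Summer     12     40                480
The sum of column 'score_times_hours' is 1403.

1403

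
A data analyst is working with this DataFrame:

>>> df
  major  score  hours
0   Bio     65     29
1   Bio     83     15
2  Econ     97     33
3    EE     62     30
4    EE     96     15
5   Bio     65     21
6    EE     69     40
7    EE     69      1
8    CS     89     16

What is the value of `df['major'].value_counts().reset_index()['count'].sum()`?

9

value_counts of major:
major
EE      4
Bio     3
Econ    1
CS      1
Name: count, dtype: int64
reset_index():
  major  count
0    EE      4
1   Bio      3
2  Econ      1
3    CS      1
Then the sum of column 'count': 9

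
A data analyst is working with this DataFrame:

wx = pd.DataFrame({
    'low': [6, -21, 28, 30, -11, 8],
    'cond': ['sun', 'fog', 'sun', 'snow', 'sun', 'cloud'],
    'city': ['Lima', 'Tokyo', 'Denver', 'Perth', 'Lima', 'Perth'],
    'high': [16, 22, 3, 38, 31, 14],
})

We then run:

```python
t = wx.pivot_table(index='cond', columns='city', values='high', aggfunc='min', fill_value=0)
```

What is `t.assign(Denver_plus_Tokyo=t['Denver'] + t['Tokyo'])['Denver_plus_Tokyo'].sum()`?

25

pivot: rows=cond, cols=city, min(high):
city   Denver  Lima  Perth  Tokyo
cond                             
cloud       0     0     14      0
fog         0     0      0     22
snow        0     0     38      0
sun         3    16      0      0
add column Denver_plus_Tokyo = t['Denver'] + t['Tokyo']:
city   Denver  Lima  Perth  Tokyo  Denver_plus_Tokyo
cond                                                
cloud       0     0     14      0                  0
fog         0     0      0     22                 22
snow        0     0     38      0                  0
sun         3    16      0      0                  3
Then the sum of column 'Denver_plus_Tokyo': 25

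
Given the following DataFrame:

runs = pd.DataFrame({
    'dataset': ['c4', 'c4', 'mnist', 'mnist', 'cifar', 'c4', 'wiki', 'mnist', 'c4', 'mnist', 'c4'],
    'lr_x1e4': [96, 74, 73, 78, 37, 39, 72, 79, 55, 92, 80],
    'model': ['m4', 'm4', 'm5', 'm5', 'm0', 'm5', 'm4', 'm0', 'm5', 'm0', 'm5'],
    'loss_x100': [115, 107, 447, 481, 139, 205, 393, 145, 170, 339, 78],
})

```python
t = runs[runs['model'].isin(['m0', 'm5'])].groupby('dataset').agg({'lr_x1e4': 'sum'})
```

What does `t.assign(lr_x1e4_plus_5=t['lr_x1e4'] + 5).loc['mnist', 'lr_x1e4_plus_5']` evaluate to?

filter rows where model in ['m0', 'm5']:
   dataset  lr_x1e4 model  loss_x100
2    mnist       73    m5        447
3    mnist       78    m5        481
4    cifar       37    m0        139
5       c4       39    m5        205
7    mnist       79    m0        145
8       c4       55    m5        170
9    mnist       92    m0        339
10      c4       80    m5         78
group by dataset, sum of lr_x1e4:
         lr_x1e4
dataset         
c4           174
cifar         37
mnist        322
add column lr_x1e4_plus_5 = t['lr_x1e4'] + 5:
         lr_x1e4  lr_x1e4_plus_5
dataset                         
c4           174             179
cifar         37              42
mnist        322             327
So loc['mnist', 'lr_x1e4_plus_5'] = 327.

327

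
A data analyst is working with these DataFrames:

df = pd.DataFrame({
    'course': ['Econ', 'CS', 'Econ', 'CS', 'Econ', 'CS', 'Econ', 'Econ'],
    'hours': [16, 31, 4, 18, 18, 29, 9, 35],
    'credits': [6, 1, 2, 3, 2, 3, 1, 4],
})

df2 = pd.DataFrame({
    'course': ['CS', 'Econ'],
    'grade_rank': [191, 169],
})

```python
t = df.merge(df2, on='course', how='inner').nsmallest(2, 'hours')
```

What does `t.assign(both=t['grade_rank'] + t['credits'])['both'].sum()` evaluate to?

merge on 'course' (how='inner') → 8 rows:
  course  hours  credits  grade_rank
0   Econ     16        6         169
1     CS     31        1         191
2   Econ      4        2         169
3     CS     18        3         191
4   Econ     18        2         169
5     CS     29        3         191
6   Econ      9        1         169
7   Econ     35        4         169
take 2 rows with smallest hours:
  course  hours  credits  grade_rank
2   Econ      4        2         169
6   Econ      9        1         169
add column both = t['grade_rank'] + t['credits']:
  course  hours  credits  grade_rank  both
2   Econ      4        2         169   171
6   Econ      9        1         169   170
Then the sum of column 'both': 341

341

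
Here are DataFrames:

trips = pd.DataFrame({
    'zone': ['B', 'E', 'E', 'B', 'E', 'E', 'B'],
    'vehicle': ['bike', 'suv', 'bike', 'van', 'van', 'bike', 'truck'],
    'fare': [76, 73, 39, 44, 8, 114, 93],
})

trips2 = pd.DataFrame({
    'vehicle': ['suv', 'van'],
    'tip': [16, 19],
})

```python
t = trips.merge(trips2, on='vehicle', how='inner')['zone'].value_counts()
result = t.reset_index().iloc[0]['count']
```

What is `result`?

2

merge on 'vehicle' (how='inner') → 3 rows:
  zone vehicle  fare  tip
0    E     suv    73   16
1    B     van    44   19
2    E     van     8   19
value_counts of zone:
zone
E    2
B    1
Name: count, dtype: int64
reset_index():
  zone  count
0    E      2
1    B      1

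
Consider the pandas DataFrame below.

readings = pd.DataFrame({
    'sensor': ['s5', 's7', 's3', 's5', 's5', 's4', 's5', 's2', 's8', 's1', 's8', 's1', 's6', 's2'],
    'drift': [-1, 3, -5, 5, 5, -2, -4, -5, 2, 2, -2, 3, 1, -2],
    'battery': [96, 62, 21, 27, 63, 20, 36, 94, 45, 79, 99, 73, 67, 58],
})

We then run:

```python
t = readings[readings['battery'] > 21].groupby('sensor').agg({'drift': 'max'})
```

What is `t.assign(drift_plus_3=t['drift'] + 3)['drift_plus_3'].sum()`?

filter rows where battery > 21:
   sensor  drift  battery
0      s5     -1       96
1      s7      3       62
3      s5      5       27
4      s5      5       63
6      s5     -4       36
7      s2     -5       94
8      s8      2       45
9      s1      2       79
10     s8     -2       99
11     s1      3       73
12     s6      1       67
13     s2     -2       58
group by sensor, max of drift:
        drift
sensor       
s1          3
s2         -2
s5          5
s6          1
s7          3
s8          2
add column drift_plus_3 = t['drift'] + 3:
        drift  drift_plus_3
sensor                     
s1          3             6
s2         -2             1
s5          5             8
s6          1             4
s7          3             6
s8          2             5
The sum of column 'drift_plus_3' is 30.

30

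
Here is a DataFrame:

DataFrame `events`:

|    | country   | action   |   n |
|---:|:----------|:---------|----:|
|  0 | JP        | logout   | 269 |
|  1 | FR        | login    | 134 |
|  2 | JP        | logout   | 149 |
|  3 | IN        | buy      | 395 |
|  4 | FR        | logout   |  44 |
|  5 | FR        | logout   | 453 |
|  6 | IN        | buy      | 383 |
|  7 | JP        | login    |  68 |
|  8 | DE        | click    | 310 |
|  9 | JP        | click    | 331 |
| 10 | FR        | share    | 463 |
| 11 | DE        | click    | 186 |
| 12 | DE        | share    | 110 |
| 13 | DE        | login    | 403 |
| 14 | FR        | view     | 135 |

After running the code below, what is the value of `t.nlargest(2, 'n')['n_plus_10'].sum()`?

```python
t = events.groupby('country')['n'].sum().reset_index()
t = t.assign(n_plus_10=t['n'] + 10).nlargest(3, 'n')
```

2258

group by country, sum of n:
country
DE    1009
FR    1229
IN     778
JP     817
Name: n, dtype: int64
reset_index():
  country     n
0      DE  1009
1      FR  1229
2      IN   778
3      JP   817
add column n_plus_10 = t['n'] + 10:
  country     n  n_plus_10
0      DE  1009       1019
1      FR  1229       1239
2      IN   778        788
3      JP   817        827
take 3 rows with largest n:
  country     n  n_plus_10
1      FR  1229       1239
0      DE  1009       1019
3      JP   817        827
take 2 rows with largest n:
  country     n  n_plus_10
1      FR  1229       1239
0      DE  1009       1019
Finally, sum of column 'n_plus_10' = 2258.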